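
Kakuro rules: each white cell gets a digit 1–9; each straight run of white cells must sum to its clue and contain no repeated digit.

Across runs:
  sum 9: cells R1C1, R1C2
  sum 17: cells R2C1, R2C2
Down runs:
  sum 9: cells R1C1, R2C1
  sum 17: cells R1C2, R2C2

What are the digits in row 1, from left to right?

1 8

17 in 2 cells must be {8,9}.
The 9 across and the 17 down share only 8, so R1C2 = 8.
The 17 across and the 9 down share only 8, so R2C1 = 8.
R2C2 = 17 − 8 = 9 completes the 17 across.
R1C1 = 9 − 8 = 1 completes the 9 across.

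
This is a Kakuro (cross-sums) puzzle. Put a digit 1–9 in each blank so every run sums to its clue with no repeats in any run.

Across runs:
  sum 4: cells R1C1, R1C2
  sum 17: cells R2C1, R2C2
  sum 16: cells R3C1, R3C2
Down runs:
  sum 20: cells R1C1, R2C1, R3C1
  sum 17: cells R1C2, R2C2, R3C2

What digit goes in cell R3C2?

4 in 2 cells must be {1,3}; 17 in 2 cells must be {8,9}; 16 in 2 cells must be {7,9}.
The 4 across and the 20 down share only 3, so R1C1 = 3.
R1C2 = 4 − 3 = 1 completes the 4 across.
Given what's placed, R2C2 must be 9 to fit the 17 across and 17 down.
R3C1 = 9: the only remaining digit allowed by both the 16 across and the 20 down.
R3C2 = 16 − 9 = 7 completes the 16 across.
R2C1 = 17 − 9 = 8 completes the 17 across.

7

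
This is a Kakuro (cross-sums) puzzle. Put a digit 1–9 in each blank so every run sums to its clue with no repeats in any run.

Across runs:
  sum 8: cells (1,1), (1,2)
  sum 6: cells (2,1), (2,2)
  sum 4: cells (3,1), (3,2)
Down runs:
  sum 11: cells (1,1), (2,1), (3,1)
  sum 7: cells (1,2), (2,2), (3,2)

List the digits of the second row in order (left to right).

4 in 2 cells must be {1,3}; 7 in 3 cells must be {1,2,4}.
The 4 across and the 7 down share only 1, so (3,2) = 1.
Given what's placed, (1,2) must be 2 to fit the 8 across and 7 down.
(2,2) = 7 − 3 = 4 completes the 7 down.
(3,1) = 4 − 1 = 3 completes the 4 across.
(1,1) = 8 − 2 = 6 completes the 8 across.
(2,1) = 6 − 4 = 2 completes the 6 across.

2 4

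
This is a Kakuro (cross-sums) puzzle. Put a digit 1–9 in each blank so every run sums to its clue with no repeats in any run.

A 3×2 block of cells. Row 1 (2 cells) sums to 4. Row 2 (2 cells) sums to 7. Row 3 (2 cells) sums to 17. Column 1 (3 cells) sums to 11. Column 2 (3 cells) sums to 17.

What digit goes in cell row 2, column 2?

5

4 in 2 cells must be {1,3}; 17 in 2 cells must be {8,9}.
The 17 across and the 11 down share only 8, so (3,1) = 8.
(3,2) = 17 − 8 = 9 completes the 17 across.
Given what's placed, (1,1) must be 1 to fit the 4 across and 11 down.
(1,2) = 4 − 1 = 3 completes the 4 across.
(2,1) = 11 − 9 = 2 completes the 11 down.
(2,2) = 7 − 2 = 5 completes the 7 across.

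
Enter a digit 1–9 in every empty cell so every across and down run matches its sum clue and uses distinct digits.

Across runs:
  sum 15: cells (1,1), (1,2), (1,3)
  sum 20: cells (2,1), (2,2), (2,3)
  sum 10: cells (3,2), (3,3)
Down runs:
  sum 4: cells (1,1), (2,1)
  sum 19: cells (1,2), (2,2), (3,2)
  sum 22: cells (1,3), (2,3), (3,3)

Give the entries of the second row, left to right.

3 8 9

4 in 2 cells must be {1,3}.
Only 3 fits (2,1) under both its across sum 20 and down sum 4.
(1,1) = 4 − 3 = 1 completes the 4 down.
Nothing is forced directly, so branch on (2,2), whose candidates are 8 or 9. If (2,2) = 9: that forces (2,3) = 8, (3,3) = 9, (1,3) = 5, after which (3,2) would have to be in {1} for the 10 across but in {2,3,4,6,7,8} for the 19 down — contradiction. So (2,2) = 8.
(2,3) = 20 − 11 = 9 completes the 20 across.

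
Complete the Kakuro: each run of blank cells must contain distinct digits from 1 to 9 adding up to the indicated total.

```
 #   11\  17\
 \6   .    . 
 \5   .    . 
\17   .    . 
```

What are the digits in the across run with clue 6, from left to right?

1 5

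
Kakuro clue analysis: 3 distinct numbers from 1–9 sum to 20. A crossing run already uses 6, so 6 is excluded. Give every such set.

{3,8,9}; {4,7,9}; {5,7,8}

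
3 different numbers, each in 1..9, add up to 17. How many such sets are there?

7

3 distinct digits from 1–9 sum between 6 and 24.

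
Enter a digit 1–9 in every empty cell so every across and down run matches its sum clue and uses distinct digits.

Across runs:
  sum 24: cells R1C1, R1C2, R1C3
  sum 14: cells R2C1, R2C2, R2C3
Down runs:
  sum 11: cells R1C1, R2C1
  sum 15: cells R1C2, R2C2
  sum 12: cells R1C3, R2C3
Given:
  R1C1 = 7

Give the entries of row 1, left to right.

24 in 3 cells must be {7,8,9}.
R2C1 = 11 − 7 = 4 completes the 11 down.
Nothing is forced directly, so branch on R1C2, whose candidates are 8 or 9. If R1C2 = 9: that forces R1C3 = 8, after which R2C2 would have to be in {1,2,3,7,8,9} for the 14 across but in {6} for the 15 down — contradiction. So R1C2 = 8.
R1C3 = 24 − 15 = 9 completes the 24 across.
R2C2 = 15 − 8 = 7 completes the 15 down.
R2C3 = 14 − 11 = 3 completes the 14 across.

7 8 9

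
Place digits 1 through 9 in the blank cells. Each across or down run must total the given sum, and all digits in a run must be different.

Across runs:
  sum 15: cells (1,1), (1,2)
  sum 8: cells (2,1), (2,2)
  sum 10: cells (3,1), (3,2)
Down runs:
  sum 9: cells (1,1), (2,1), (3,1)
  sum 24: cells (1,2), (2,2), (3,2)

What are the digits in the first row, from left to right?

24 in 3 cells must be {7,8,9}.
The 15 across and the 9 down share only 6, so (1,1) = 6.
(1,2) = 15 − 6 = 9 completes the 15 across.
Given what's placed, (2,2) must be 7 to fit the 8 across and 24 down.
(3,2) = 24 − 16 = 8 completes the 24 down.
(2,1) = 8 − 7 = 1 completes the 8 across.
(3,1) = 10 − 8 = 2 completes the 10 across.

6 9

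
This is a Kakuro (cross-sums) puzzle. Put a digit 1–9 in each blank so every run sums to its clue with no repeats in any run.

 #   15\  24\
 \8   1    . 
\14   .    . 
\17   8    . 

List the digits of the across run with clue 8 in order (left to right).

17 in 2 cells must be {8,9}; 24 in 3 cells must be {7,8,9}.
R1C2 = 8 − 1 = 7 completes the 8 across.
R2C1 = 15 − 9 = 6 completes the 15 down.
R2C2 = 14 − 6 = 8 completes the 14 across.
R3C2 = 17 − 8 = 9 completes the 17 across.

1 7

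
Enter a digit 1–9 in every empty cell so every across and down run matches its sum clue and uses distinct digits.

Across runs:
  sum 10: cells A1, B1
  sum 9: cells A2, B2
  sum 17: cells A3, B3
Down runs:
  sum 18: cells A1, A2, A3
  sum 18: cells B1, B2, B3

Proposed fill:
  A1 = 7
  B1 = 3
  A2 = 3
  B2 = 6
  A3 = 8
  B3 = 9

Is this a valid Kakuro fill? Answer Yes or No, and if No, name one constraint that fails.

Yes

Across: 7+3=10; 3+6=9; 8+9=17. Down: 7+3+8=18; 3+6+9=18. No digit repeats within any run.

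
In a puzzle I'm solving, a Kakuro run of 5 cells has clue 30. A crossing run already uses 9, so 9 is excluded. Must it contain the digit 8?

Yes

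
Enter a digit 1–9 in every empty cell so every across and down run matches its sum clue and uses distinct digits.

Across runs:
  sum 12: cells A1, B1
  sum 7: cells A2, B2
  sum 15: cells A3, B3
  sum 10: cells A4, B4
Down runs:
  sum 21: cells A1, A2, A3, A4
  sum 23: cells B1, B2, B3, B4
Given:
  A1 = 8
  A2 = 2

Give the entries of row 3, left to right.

B1 = 12 − 8 = 4 completes the 12 across.
B2 = 7 − 2 = 5 completes the 7 across.
Nothing is forced directly, so branch on A3, whose candidates are 6 or 7. If A3 = 6: then B3 would have to be in {9} for the 15 across but in {6,8} for the 23 down — contradiction. So A3 = 7.
B3 = 15 − 7 = 8 completes the 15 across.
A4 = 21 − 17 = 4 completes the 21 down.
B4 = 10 − 4 = 6 completes the 10 across.

7 8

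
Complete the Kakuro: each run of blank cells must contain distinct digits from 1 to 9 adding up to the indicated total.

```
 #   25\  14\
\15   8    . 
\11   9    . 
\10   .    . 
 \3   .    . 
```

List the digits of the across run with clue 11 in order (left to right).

9 2

3 in 2 cells must be {1,2}.
R1C2 = 15 − 8 = 7 completes the 15 across.
R2C2 = 11 − 9 = 2 completes the 11 across.
R4C2 = 1: the only remaining digit allowed by both the 3 across and the 14 down.
R3C2 = 14 − 10 = 4 completes the 14 down.
R4C1 = 3 − 1 = 2 completes the 3 across.
R3C1 = 10 − 4 = 6 completes the 10 across.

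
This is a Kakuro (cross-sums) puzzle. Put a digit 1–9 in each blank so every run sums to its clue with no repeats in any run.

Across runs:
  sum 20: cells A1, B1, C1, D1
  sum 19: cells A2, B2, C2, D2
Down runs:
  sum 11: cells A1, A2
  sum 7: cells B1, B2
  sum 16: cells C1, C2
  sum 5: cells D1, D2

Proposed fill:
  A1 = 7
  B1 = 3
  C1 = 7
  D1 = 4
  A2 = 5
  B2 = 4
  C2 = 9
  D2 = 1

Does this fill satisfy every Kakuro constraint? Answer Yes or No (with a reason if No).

No — the across run A1–D1 sums to 21, not 20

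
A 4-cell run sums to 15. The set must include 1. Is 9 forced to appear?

No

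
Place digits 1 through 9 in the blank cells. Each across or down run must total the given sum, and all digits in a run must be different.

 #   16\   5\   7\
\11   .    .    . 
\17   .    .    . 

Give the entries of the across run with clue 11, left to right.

16 in 2 cells must be {7,9}.
The 11 across and the 16 down share only 7, so R1C1 = 7.
R2C1 = 16 − 7 = 9 completes the 16 down.
Nothing is forced directly, so branch on R1C2, whose candidates are 1 or 3. If R1C2 = 1: that forces R1C3 = 3, after which R2C2 would have to be in {1,2,3,5,6,7} for the 17 across but in {4} for the 5 down — contradiction. So R1C2 = 3.
R1C3 = 11 − 10 = 1 completes the 11 across.
R2C2 = 5 − 3 = 2 completes the 5 down.
R2C3 = 17 − 11 = 6 completes the 17 across.

7 3 1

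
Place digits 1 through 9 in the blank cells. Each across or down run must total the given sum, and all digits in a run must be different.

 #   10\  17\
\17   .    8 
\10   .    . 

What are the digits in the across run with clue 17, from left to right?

9, 8

17 in 2 cells must be {8,9}.
R1C1 = 17 − 8 = 9 completes the 17 across.
R2C1 = 10 − 9 = 1 completes the 10 down.
R2C2 = 10 − 1 = 9 completes the 10 across.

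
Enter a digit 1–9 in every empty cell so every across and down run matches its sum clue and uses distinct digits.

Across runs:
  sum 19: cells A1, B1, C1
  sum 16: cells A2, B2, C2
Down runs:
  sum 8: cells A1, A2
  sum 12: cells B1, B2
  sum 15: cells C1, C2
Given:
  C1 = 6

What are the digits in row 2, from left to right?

Given what's placed, A1 must be 5 to fit the 19 across and 8 down.
B1 = 19 − 11 = 8 completes the 19 across.
A2 = 8 − 5 = 3 completes the 8 down.
B2 = 12 − 8 = 4 completes the 12 down.
C2 = 16 − 7 = 9 completes the 16 across.

3 4 9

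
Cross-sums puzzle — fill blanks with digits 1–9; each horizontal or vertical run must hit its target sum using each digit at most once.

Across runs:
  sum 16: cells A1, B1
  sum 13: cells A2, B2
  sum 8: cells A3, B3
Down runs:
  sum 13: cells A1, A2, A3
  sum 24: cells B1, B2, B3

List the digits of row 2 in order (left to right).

5, 8

16 in 2 cells must be {7,9}; 24 in 3 cells must be {7,8,9}.
The 8 across and the 24 down share only 7, so B3 = 7.
Given what's placed, B1 must be 9 to fit the 16 across and 24 down.
B2 = 24 − 16 = 8 completes the 24 down.
A3 = 8 − 7 = 1 completes the 8 across.
A1 = 16 − 9 = 7 completes the 16 across.
A2 = 13 − 8 = 5 completes the 13 across.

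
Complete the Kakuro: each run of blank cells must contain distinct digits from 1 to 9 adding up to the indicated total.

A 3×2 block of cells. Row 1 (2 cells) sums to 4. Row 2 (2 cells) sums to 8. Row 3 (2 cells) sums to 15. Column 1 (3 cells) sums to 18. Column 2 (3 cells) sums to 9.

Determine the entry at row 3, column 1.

9

4 in 2 cells must be {1,3}.
The 15 across and the 9 down share only 6, so (3,2) = 6.
Given what's placed, (1,2) must be 1 to fit the 4 across and 9 down.
(2,2) = 9 − 7 = 2 completes the 9 down.
(3,1) = 15 − 6 = 9 completes the 15 across.
(1,1) = 4 − 1 = 3 completes the 4 across.
(2,1) = 8 − 2 = 6 completes the 8 across.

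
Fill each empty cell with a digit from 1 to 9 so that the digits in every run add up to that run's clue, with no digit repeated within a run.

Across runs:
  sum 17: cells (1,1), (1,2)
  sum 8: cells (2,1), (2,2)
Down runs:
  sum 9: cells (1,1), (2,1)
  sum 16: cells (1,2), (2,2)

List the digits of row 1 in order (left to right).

17 in 2 cells must be {8,9}; 16 in 2 cells must be {7,9}.
The 17 across and the 9 down share only 8, so (1,1) = 8.
(1,2) = 17 − 8 = 9 completes the 17 across.
(2,1) = 9 − 8 = 1 completes the 9 down.
(2,2) = 8 − 1 = 7 completes the 8 across.

8 9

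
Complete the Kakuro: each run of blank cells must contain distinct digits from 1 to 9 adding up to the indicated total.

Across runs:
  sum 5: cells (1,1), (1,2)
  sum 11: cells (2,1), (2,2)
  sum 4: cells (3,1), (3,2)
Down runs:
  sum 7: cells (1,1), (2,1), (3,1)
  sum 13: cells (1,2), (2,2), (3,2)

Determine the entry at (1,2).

1

4 in 2 cells must be {1,3}; 7 in 3 cells must be {1,2,4}.
The 4 across and the 7 down share only 1, so (3,1) = 1.
(3,2) = 4 − 1 = 3 completes the 4 across.
Nothing is forced directly, so branch on (1,1), whose candidates are 2 or 4. If (1,1) = 2: then (1,2) would have to be in {3} for the 5 across but in {1,2,4,6,8,9} for the 13 down — contradiction. So (1,1) = 4.
(1,2) = 5 − 4 = 1 completes the 5 across.
(2,1) = 7 − 5 = 2 completes the 7 down.
(2,2) = 11 − 2 = 9 completes the 11 across.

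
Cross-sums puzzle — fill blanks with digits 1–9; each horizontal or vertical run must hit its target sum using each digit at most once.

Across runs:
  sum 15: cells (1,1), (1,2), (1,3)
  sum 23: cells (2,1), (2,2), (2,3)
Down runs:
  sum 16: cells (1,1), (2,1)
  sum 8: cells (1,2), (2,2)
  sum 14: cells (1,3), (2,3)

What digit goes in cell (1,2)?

23 in 3 cells must be {6,8,9}; 16 in 2 cells must be {7,9}.
The 23 across and the 16 down share only 9, so (2,1) = 9.
Given what's placed, (2,2) must be 6 to fit the 23 across and 8 down.
(2,3) = 23 − 15 = 8 completes the 23 across.
(1,1) = 16 − 9 = 7 completes the 16 down.
(1,2) = 8 − 6 = 2 completes the 8 down.
(1,3) = 15 − 9 = 6 completes the 15 across.

2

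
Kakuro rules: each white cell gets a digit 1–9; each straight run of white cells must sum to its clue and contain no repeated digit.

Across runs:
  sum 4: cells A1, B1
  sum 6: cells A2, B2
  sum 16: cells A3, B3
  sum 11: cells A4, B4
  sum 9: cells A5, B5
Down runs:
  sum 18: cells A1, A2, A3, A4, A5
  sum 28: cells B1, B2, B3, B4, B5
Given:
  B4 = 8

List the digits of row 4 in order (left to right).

3, 8

4 in 2 cells must be {1,3}; 16 in 2 cells must be {7,9}.
Intersecting the 16 across with the 18 down forces A3 = 7.
B3 = 16 − 7 = 9 completes the 16 across.
A4 = 11 − 8 = 3 completes the 11 across.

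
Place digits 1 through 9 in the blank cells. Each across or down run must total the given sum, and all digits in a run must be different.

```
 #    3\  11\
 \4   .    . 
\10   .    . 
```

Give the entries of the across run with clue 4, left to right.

4 in 2 cells must be {1,3}; 3 in 2 cells must be {1,2}.
The 4 across and the 3 down share only 1, so R1C1 = 1.
R1C2 = 4 − 1 = 3 completes the 4 across.
R2C1 = 3 − 1 = 2 completes the 3 down.
R2C2 = 10 − 2 = 8 completes the 10 across.

1 3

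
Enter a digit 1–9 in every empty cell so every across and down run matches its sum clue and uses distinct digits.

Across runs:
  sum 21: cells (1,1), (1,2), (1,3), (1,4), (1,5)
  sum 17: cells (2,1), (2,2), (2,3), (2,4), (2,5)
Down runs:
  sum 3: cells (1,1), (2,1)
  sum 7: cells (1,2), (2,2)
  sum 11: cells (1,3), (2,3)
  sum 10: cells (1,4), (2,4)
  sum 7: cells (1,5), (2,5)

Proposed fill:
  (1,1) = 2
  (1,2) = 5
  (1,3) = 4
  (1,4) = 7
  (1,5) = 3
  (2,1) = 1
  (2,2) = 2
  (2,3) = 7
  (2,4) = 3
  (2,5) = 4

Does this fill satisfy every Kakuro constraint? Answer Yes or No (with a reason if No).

Yes

Across: 2+5+4+7+3=21; 1+2+7+3+4=17. Down: 2+1=3; 5+2=7; 4+7=11; 7+3=10; 3+4=7. No digit repeats within any run.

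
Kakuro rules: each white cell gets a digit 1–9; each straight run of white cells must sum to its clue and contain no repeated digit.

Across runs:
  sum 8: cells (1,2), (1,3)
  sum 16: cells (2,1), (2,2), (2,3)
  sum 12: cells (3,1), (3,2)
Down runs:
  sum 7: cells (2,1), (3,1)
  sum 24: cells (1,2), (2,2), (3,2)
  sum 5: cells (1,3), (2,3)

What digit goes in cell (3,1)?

4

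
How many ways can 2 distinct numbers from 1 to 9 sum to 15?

2

2 distinct digits from 1–9 sum between 3 and 17.
Enumerating: {6,9}, {7,8}.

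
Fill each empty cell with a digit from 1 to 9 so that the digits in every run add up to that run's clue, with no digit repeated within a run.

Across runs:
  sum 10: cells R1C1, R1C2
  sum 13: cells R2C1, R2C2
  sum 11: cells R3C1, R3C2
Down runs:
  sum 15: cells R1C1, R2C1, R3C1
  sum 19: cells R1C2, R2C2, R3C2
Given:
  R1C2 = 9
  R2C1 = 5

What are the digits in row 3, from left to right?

R1C1 = 10 − 9 = 1 completes the 10 across.
R2C2 = 13 − 5 = 8 completes the 13 across.
R3C1 = 15 − 6 = 9 completes the 15 down.
R3C2 = 11 − 9 = 2 completes the 11 across.

9 2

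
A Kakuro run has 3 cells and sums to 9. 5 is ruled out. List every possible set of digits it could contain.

{1,2,6}; {2,3,4}

3 distinct digits from 1–9 sum between 6 and 24.
Dropping sets that contain 5.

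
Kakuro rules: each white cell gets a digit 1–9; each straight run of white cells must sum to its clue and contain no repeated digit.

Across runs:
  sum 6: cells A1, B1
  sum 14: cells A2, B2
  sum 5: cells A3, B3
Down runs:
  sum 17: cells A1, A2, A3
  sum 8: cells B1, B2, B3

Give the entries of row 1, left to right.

5, 1

The 14 across and the 8 down share only 5, so B2 = 5.
A2 = 14 − 5 = 9 completes the 14 across.
Nothing is forced directly, so branch on B1, whose candidates are 1 or 2. If B1 = 2: then A1 would have to be in {4} for the 6 across but in {1,2,3,5,6,7} for the 17 down — contradiction. So B1 = 1.
A1 = 6 − 1 = 5 completes the 6 across.
A3 = 17 − 14 = 3 completes the 17 down.
B3 = 5 − 3 = 2 completes the 5 across.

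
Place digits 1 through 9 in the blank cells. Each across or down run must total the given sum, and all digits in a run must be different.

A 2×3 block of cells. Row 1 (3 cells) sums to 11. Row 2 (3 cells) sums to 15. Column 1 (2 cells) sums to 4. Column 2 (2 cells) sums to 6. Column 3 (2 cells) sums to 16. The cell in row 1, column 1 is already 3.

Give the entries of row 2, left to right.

4 in 2 cells must be {1,3}; 16 in 2 cells must be {7,9}.
(1,3) = 7: the only remaining digit allowed by both the 11 across and the 16 down.
(2,1) = 4 − 3 = 1 completes the 4 down.
(2,2) = 5: the only remaining digit allowed by both the 15 across and the 6 down.
(2,3) = 15 − 6 = 9 completes the 15 across.
(1,2) = 11 − 10 = 1 completes the 11 across.

1 5 9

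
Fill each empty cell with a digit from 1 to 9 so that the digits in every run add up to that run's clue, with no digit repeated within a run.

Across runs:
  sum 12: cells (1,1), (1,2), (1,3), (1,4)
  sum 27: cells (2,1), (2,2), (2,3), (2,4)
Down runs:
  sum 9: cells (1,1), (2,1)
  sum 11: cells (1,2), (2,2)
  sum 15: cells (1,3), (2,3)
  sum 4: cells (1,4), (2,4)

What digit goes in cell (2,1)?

4 in 2 cells must be {1,3}.
Only 6 fits (1,3) under both its across sum 12 and down sum 15.
(2,3) = 15 − 6 = 9 completes the 15 down.
Given what's placed, (2,4) must be 3 to fit the 27 across and 4 down.
(1,4) = 4 − 3 = 1 completes the 4 down.
No cell is forced outright now. (2,1) can only be 7 or 8 (the digits allowed by both its 27 across and its 9 down). If (2,1) = 8: then (1,1) would have to be in {2,3} for the 12 across but in {1} for the 9 down — contradiction. So (2,1) = 7.

7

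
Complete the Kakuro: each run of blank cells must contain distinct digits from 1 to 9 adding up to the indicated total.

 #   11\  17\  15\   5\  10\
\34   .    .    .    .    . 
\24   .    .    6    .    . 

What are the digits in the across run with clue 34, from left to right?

34 in 5 cells must be {4,6,7,8,9}; 17 in 2 cells must be {8,9}.
R1C3 = 15 − 6 = 9 completes the 15 down.
R1C4 = 4: the only remaining digit allowed by both the 34 across and the 5 down.
R2C4 = 5 − 4 = 1 completes the 5 down.
Given what's placed, R1C2 must be 8 to fit the 34 across and 17 down.
R2C2 = 17 − 8 = 9 completes the 17 down.
R2C5 = 3: the only remaining digit allowed by both the 24 across and the 10 down.
R1C5 = 10 − 3 = 7 completes the 10 down.
R2C1 = 24 − 19 = 5 completes the 24 across.
R1C1 = 34 − 28 = 6 completes the 34 across.

6 8 9 4 7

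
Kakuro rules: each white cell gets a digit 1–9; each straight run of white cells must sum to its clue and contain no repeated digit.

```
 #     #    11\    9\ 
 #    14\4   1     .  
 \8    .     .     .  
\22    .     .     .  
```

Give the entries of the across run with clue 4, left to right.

1 3

4 in 2 cells must be {1,3}.
R1C3 = 4 − 1 = 3 completes the 4 across.
The 8 across and the 14 down share only 5, so R2C1 = 5.
R2C2 = 2: the only remaining digit allowed by both the 8 across and the 11 down.
R2C3 = 8 − 7 = 1 completes the 8 across.
R3C1 = 14 − 5 = 9 completes the 14 down.
R3C2 = 11 − 3 = 8 completes the 11 down.
R3C3 = 22 − 17 = 5 completes the 22 across.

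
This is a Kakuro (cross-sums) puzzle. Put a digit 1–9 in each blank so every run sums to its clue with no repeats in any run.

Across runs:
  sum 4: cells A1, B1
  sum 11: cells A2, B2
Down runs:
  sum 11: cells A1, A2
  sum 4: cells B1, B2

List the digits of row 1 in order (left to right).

3 1

4 in 2 cells must be {1,3}.
The 4 across and the 11 down share only 3, so A1 = 3.
B1 = 4 − 3 = 1 completes the 4 across.
A2 = 11 − 3 = 8 completes the 11 down.
B2 = 11 − 8 = 3 completes the 11 across.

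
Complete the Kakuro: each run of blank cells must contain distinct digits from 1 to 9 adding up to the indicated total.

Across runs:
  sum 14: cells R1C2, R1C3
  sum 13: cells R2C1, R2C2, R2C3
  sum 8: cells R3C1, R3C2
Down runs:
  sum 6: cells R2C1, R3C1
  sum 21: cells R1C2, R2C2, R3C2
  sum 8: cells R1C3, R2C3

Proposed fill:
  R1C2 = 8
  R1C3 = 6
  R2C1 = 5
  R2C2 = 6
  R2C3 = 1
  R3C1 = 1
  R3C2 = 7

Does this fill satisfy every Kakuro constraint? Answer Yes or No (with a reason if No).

No — the across run R2C1–R2C3 sums to 12, not 13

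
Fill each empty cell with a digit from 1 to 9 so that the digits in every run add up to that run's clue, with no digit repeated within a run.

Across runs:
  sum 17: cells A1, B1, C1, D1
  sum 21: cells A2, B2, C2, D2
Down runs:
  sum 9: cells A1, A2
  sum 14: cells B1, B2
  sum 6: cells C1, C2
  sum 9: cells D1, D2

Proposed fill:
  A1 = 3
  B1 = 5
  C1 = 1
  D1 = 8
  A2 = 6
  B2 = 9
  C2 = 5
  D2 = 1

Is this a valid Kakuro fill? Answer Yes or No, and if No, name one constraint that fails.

Across: 3+5+1+8=17; 6+9+5+1=21. Down: 3+6=9; 5+9=14; 1+5=6; 8+1=9. No digit repeats within any run.

Yes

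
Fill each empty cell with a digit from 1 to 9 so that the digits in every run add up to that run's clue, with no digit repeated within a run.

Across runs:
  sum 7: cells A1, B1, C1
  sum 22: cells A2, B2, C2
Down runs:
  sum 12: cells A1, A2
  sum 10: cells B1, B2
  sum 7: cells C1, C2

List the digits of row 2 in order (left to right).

8 9 5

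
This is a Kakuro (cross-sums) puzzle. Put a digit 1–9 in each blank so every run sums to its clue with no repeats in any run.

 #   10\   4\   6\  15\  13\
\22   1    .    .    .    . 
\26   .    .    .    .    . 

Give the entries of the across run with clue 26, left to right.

4 in 2 cells must be {1,3}.
Given what's placed, R1C2 must be 3 to fit the 22 across and 4 down.
R2C1 = 10 − 1 = 9 completes the 10 down.
R2C2 = 4 − 3 = 1 completes the 4 down.
No cell is forced outright now. R1C3 can only be 2 or 4 or 5 (the digits allowed by both its 22 across and its 6 down). If R1C3 = 2: that forces R2C3 = 4, R2C4 = 7, R2C5 = 5, after which R1C4 would have to be in {7,9} for the 22 across but in {8} for the 15 down — contradiction. If R1C3 = 5: then R2C3 would have to be in {2,3,4,5,6,7,8} for the 26 across but in {1} for the 6 down — contradiction. So R1C3 = 4.
R2C3 = 6 − 4 = 2 completes the 6 down.
No cell is forced outright now. R2C4 can only be 6 or 8 (the digits allowed by both its 26 across and its 15 down). If R2C4 = 8: then R1C4 would have to be in {5,6,8,9} for the 22 across but in {7} for the 15 down — contradiction. So R2C4 = 6.
R1C4 = 15 − 6 = 9 completes the 15 down.
R1C5 = 22 − 17 = 5 completes the 22 across.
R2C5 = 26 − 18 = 8 completes the 26 across.

9 1 2 6 8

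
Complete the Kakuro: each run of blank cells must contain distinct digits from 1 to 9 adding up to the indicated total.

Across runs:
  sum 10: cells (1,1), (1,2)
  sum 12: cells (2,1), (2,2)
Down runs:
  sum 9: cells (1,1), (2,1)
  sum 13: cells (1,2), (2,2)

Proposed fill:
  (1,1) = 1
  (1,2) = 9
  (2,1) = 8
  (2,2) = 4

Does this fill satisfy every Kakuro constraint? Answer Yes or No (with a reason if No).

Across: 1+9=10; 8+4=12. Down: 1+8=9; 9+4=13. No digit repeats within any run.

Yes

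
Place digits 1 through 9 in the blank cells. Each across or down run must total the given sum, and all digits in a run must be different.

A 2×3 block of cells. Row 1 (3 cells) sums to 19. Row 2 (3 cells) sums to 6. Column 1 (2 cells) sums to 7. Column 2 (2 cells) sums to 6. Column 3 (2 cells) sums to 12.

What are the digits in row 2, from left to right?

1 2 3

6 in 3 cells must be {1,2,3}.
The 6 across and the 12 down share only 3, so (2,3) = 3.
(1,3) = 12 − 3 = 9 completes the 12 down.
Nothing is forced directly, so branch on (1,2), whose candidates are 2 or 4. If (1,2) = 2: then (1,1) would have to be in {8} for the 19 across but in {1,2,3,4,5,6} for the 7 down — contradiction. So (1,2) = 4.
(1,1) = 19 − 13 = 6 completes the 19 across.
(2,1) = 7 − 6 = 1 completes the 7 down.
(2,2) = 6 − 4 = 2 completes the 6 across.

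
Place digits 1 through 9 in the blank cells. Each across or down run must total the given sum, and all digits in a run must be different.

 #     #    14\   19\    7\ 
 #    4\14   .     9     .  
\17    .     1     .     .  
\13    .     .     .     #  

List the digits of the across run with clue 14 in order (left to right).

4 in 2 cells must be {1,3}.
Given what's placed, R1C2 must be 4 to fit the 14 across and 14 down.
R1C4 = 14 − 13 = 1 completes the 14 across.

4 9 1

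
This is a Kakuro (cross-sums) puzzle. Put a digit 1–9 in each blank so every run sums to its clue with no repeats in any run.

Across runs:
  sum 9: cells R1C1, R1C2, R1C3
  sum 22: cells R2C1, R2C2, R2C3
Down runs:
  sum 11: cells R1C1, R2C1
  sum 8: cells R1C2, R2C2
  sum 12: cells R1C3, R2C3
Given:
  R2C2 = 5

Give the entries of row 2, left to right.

9 5 8

R1C2 = 8 − 5 = 3 completes the 8 down.
Nothing is forced directly, so branch on R1C3, whose candidates are 4 or 5. If R1C3 = 5: then R1C1 would have to be in {1} for the 9 across but in {2,3,4,5,6,7,8,9} for the 11 down — contradiction. So R1C3 = 4.
R1C1 = 9 − 7 = 2 completes the 9 across.
R2C1 = 11 − 2 = 9 completes the 11 down.
R2C3 = 22 − 14 = 8 completes the 22 across.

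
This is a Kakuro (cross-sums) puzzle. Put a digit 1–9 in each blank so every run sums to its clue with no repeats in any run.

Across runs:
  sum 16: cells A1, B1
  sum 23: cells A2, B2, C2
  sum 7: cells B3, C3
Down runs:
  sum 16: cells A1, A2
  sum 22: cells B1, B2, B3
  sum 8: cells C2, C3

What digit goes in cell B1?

16 in 2 cells must be {7,9}; 23 in 3 cells must be {6,8,9}.
The 23 across and the 16 down share only 9, so A2 = 9.
C2 = 6: the only remaining digit allowed by both the 23 across and the 8 down.
C3 = 8 − 6 = 2 completes the 8 down.
A1 = 16 − 9 = 7 completes the 16 down.
B1 = 16 − 7 = 9 completes the 16 across.
B2 = 23 − 15 = 8 completes the 23 across.
B3 = 7 − 2 = 5 completes the 7 across.

9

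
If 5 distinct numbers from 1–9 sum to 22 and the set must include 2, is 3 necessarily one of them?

No

Counterexample: {1,2,4,6,9} sums to 22 under that restriction without using 3.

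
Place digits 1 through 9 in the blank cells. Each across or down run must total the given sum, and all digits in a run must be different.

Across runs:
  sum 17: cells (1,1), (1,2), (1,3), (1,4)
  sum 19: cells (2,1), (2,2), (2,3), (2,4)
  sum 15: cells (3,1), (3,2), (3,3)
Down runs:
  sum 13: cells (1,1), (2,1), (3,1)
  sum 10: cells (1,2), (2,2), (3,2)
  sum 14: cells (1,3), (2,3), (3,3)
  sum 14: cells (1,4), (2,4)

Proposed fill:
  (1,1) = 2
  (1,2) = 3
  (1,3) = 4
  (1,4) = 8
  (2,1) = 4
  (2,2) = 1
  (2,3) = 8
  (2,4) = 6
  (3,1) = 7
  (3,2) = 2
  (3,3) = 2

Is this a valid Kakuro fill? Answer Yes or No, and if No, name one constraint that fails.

No — the across run (3,1)–(3,3) sums to 11, not 15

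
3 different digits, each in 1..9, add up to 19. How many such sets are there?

5

3 distinct digits from 1–9 sum between 6 and 24.
Enumerating: {2,8,9}, {3,7,9}, {4,6,9}, {4,7,8}, {5,6,8}.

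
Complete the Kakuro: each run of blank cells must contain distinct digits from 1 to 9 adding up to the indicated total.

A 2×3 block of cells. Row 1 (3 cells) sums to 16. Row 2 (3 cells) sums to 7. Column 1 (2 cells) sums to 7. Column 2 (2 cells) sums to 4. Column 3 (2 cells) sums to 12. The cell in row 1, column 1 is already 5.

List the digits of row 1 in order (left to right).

5, 3, 8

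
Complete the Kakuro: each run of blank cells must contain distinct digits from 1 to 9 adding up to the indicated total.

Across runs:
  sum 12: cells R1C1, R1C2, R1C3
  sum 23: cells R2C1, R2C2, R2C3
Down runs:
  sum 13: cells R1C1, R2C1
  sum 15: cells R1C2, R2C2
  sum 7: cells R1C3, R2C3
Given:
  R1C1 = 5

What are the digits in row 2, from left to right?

8, 9, 6

23 in 3 cells must be {6,8,9}.
Given what's placed, R1C2 must be 6 to fit the 12 across and 15 down.
R1C3 = 12 − 11 = 1 completes the 12 across.
R2C1 = 13 − 5 = 8 completes the 13 down.
R2C2 = 15 − 6 = 9 completes the 15 down.
R2C3 = 23 − 17 = 6 completes the 23 across.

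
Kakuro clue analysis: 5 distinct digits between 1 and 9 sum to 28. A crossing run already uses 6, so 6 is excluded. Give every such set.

{1,3,7,8,9}; {2,4,5,8,9}; {3,4,5,7,9}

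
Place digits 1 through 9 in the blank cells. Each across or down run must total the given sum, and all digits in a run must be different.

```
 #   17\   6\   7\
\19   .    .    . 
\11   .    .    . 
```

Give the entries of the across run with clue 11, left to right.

8, 2, 1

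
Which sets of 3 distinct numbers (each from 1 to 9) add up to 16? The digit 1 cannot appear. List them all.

3 distinct digits from 1–9 sum between 6 and 24.
Dropping sets that contain 1.

{2,5,9}; {2,6,8}; {3,4,9}; {3,5,8}; {3,6,7}; {4,5,7}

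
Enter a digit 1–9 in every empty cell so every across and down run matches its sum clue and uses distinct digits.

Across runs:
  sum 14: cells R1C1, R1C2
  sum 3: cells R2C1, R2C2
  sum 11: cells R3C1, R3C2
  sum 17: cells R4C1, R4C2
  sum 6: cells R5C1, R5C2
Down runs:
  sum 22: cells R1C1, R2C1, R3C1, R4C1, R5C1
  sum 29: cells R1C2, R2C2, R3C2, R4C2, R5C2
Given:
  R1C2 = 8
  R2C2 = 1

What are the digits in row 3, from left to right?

3 in 2 cells must be {1,2}; 17 in 2 cells must be {8,9}.
R1C1 = 14 − 8 = 6 completes the 14 across.
R2C1 = 3 − 1 = 2 completes the 3 across.
R4C2 = 9: the only remaining digit allowed by both the 17 across and the 29 down.
R4C1 = 17 − 9 = 8 completes the 17 across.
Given what's placed, R3C1 must be 5 to fit the 11 across and 22 down.
R3C2 = 11 − 5 = 6 completes the 11 across.

5, 6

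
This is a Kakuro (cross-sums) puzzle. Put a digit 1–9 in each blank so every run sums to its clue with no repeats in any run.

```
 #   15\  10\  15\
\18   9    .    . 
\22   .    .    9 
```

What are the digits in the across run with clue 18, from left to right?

9 3 6

R1C3 = 15 − 9 = 6 completes the 15 down.
R2C1 = 15 − 9 = 6 completes the 15 down.
R2C2 = 22 − 15 = 7 completes the 22 across.
R1C2 = 18 − 15 = 3 completes the 18 across.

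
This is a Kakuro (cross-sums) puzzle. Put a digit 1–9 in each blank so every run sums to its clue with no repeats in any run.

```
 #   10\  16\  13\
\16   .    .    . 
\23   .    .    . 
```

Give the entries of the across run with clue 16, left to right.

23 in 3 cells must be {6,8,9}; 16 in 2 cells must be {7,9}.
The 23 across and the 16 down share only 9, so R2C2 = 9.
R1C2 = 16 − 9 = 7 completes the 16 down.
Nothing is forced directly, so branch on R2C1, whose candidates are 6 or 8. If R2C1 = 8: then R1C1 would have to be in {1,3,4,5,6,8} for the 16 across but in {2} for the 10 down — contradiction. So R2C1 = 6.
R1C1 = 10 − 6 = 4 completes the 10 down.
R1C3 = 16 − 11 = 5 completes the 16 across.
R2C3 = 23 − 15 = 8 completes the 23 across.

4 7 5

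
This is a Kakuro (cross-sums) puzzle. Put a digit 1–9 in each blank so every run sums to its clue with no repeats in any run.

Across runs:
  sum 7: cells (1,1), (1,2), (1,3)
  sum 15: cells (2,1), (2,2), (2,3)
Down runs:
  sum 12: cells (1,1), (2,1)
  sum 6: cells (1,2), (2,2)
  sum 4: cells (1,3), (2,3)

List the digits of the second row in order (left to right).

8, 4, 3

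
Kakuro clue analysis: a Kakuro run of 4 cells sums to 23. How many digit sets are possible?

4 distinct digits from 1–9 sum between 10 and 30.

9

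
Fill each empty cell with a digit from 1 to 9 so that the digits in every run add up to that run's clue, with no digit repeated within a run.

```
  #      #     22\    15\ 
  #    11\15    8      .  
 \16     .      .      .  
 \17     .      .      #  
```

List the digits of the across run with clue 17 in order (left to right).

8 9

17 in 2 cells must be {8,9}.
R1C3 = 15 − 8 = 7 completes the 15 across.
R2C3 = 15 − 7 = 8 completes the 15 down.
Given what's placed, R3C2 must be 9 to fit the 17 across and 22 down.
R2C2 = 22 − 17 = 5 completes the 22 down.
R3C1 = 17 − 9 = 8 completes the 17 across.
R2C1 = 16 − 13 = 3 completes the 16 across.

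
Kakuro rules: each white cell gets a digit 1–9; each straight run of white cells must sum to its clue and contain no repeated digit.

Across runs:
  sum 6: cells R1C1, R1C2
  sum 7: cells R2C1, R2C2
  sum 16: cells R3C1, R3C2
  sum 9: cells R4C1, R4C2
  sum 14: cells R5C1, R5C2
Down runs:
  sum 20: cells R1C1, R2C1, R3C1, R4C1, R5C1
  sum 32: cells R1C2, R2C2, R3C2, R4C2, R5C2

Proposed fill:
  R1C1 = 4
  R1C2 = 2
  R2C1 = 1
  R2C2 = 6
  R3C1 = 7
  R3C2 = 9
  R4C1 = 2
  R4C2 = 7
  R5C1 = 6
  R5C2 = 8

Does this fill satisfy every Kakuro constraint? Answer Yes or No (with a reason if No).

Yes

Across: 4+2=6; 1+6=7; 7+9=16; 2+7=9; 6+8=14. Down: 4+1+7+2+6=20; 2+6+9+7+8=32. No digit repeats within any run.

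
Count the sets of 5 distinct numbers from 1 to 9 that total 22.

9

5 distinct digits from 1–9 sum between 15 and 35.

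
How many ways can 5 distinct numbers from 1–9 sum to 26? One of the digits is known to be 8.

5 distinct digits from 1–9 sum between 15 and 35.
Keeping only sets containing 8.

7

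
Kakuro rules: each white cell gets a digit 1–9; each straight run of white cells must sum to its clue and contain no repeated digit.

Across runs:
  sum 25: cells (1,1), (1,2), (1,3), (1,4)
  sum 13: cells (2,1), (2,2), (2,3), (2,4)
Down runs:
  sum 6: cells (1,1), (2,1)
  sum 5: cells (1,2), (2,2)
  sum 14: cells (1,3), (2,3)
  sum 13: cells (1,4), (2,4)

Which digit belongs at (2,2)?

Nothing is forced directly, so branch on (2,3), whose candidates are 5 or 6. If (2,3) = 5: that forces (1,3) = 9, (2,4) = 4, after which (1,4) would have to be in {1,2,3,4,5,6,7,8} for the 25 across but in {9} for the 13 down — contradiction. So (2,3) = 6.
(1,3) = 14 − 6 = 8 completes the 14 down.
Given what's placed, (2,4) must be 4 to fit the 13 across and 13 down.
(1,4) = 13 − 4 = 9 completes the 13 down.
No cell is forced outright now. (2,1) can only be 1 or 2 (the digits allowed by both its 13 across and its 6 down). If (2,1) = 2: then (1,1) would have to be in {1,2,3,5,6,7} for the 25 across but in {4} for the 6 down — contradiction. So (2,1) = 1.
(1,1) = 6 − 1 = 5 completes the 6 down.
(1,2) = 25 − 22 = 3 completes the 25 across.
(2,2) = 13 − 11 = 2 completes the 13 across.

2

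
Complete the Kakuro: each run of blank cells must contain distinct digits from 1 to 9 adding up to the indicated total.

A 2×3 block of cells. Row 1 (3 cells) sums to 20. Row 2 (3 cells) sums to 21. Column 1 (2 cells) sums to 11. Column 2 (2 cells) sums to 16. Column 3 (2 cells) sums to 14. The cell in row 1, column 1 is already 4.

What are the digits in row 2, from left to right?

16 in 2 cells must be {7,9}.
(1,3) = 9: the only remaining digit allowed by both the 20 across and the 14 down.
(2,1) = 11 − 4 = 7 completes the 11 down.
Given what's placed, (2,2) must be 9 to fit the 21 across and 16 down.
(2,3) = 21 − 16 = 5 completes the 21 across.
(1,2) = 20 − 13 = 7 completes the 20 across.

7 9 5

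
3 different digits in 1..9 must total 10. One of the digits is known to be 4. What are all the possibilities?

3 distinct digits from 1–9 sum between 6 and 24.
Keeping only sets containing 4.
Only one set works: {1,4,5}.

{1,4,5}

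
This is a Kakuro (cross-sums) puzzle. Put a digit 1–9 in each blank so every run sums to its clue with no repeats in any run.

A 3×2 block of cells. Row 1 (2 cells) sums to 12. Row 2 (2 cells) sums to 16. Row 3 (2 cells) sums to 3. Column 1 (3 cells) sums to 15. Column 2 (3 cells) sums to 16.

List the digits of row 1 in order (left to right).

4 8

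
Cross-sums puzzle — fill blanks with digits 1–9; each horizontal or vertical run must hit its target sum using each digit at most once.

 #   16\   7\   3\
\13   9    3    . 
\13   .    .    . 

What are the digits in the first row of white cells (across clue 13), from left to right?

16 in 2 cells must be {7,9}; 3 in 2 cells must be {1,2}.
R1C3 = 13 − 12 = 1 completes the 13 across.
R2C1 = 16 − 9 = 7 completes the 16 down.
R2C2 = 7 − 3 = 4 completes the 7 down.
R2C3 = 13 − 11 = 2 completes the 13 across.

9, 3, 1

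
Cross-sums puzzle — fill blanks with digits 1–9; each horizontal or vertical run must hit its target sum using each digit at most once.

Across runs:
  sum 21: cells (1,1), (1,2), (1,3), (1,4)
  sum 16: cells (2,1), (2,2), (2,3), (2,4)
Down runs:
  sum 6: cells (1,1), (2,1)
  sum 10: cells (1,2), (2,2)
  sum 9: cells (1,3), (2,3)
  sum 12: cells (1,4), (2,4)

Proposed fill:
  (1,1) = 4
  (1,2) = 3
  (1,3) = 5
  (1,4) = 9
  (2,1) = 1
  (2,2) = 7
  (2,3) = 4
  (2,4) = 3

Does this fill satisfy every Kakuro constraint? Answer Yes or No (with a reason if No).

No — the down run (1,1)–(2,1) sums to 5, not 6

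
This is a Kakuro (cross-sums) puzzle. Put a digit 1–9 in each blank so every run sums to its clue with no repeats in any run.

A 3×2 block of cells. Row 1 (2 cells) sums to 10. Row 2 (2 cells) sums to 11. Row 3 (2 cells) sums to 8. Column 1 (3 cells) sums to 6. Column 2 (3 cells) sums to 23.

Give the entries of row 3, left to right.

6 in 3 cells must be {1,2,3}; 23 in 3 cells must be {6,8,9}.
The 8 across and the 23 down share only 6, so (3,2) = 6.
(3,1) = 8 − 6 = 2 completes the 8 across.
Given what's placed, (2,1) must be 3 to fit the 11 across and 6 down.
(2,2) = 11 − 3 = 8 completes the 11 across.
(1,1) = 6 − 5 = 1 completes the 6 down.
(1,2) = 10 − 1 = 9 completes the 10 across.

2 6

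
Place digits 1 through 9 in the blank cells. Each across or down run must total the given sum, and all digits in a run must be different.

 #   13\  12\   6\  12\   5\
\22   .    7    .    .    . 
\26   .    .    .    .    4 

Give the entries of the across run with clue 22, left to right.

6 7 5 3 1

R1C5 = 5 − 4 = 1 completes the 5 down.
R2C2 = 12 − 7 = 5 completes the 12 down.
No cell is forced outright now. R2C3 can only be 1 or 2 (the digits allowed by both its 26 across and its 6 down). If R2C3 = 2: that forces R1C3 = 4, R1C4 = 8, after which R2C4 would have to be in {6,7,8,9} for the 26 across but in {4} for the 12 down — contradiction. So R2C3 = 1.
R1C3 = 6 − 1 = 5 completes the 6 down.
R1C4 = 3: the only remaining digit allowed by both the 22 across and the 12 down.
R2C4 = 12 − 3 = 9 completes the 12 down.
R1C1 = 22 − 16 = 6 completes the 22 across.
R2C1 = 26 − 19 = 7 completes the 26 across.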